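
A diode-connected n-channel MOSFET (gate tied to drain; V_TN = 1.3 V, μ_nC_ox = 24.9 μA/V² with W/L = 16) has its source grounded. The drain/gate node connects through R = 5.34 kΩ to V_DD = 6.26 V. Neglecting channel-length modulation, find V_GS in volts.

With gate tied to drain, V_GS = V_DS ≥ V_GS − V_TN, so the device is in saturation.
k_n = μ_nC_ox · (W/L) = 0.3984 mA/V².
KCL at the drain: ½ k_n (V_GS − V_TN)² = (V_DD − V_GS)/R.
Let x = V_GS − 1.3. Then 1.06 x² + x − 4.96 = 0, giving x = 1.74 V (positive root), so V_GS = 3.04 V.
I_D = (V_DD − V_GS)/R = (6.26 − 3.04) / 5.34 = 0.603 mA.

V_GS = 3.04 V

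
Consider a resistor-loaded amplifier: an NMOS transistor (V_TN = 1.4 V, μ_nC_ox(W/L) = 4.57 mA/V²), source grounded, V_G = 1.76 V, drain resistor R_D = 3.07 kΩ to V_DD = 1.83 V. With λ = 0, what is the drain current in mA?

V_GS = V_G = 1.76 V, so V_ov = 1.76 − 1.4 = 0.36 V.
Assume saturation: I_D = ½ k_n V_ov² = 0.5 × 4.57 × 0.36² = 0.296 mA, giving V_DS = V_DD − I_D R_D = 1.83 − 0.296 × 3.07 = 0.921 V.
V_DS = 0.921 V ≥ V_ov = 0.36 V, confirming saturation.

I_D = 0.296 mA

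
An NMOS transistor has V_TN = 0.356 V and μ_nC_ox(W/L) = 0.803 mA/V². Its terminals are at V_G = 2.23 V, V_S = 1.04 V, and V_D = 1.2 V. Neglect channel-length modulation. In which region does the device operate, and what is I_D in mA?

Triode; I_D = 0.0969 mA

V_GS = V_G − V_S = 2.23 − 1.04 = 1.19 V; V_DS = V_D − V_S = 1.2 − 1.04 = 0.16 V.
V_ov = V_GS − V_TN = 1.19 − 0.356 = 0.834 V.
Since V_DS = 0.16 V < V_ov = 0.834 V, the device is in the triode region.
I_D = k_n [V_ov · V_DS − ½ V_DS²] = 0.803 × [0.834 × 0.16 − 0.5 × 0.16²] = 0.0969 mA.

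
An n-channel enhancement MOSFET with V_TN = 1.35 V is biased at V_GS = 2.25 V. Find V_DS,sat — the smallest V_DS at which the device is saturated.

The boundary between triode and saturation is V_DS = V_GS − V_TN = V_ov.
V_ov = 2.25 − 1.35 = 0.9 V.

V_DS,sat = 0.900 V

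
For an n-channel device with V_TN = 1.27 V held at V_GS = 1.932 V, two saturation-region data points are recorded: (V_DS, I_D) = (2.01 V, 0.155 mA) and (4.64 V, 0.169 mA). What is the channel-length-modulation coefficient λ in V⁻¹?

With V_GS fixed, I_D ∝ (1 + λ V_DS) in saturation, so I_D2/I_D1 = (1 + λ V_DS2)/(1 + λ V_DS1).
0.169/0.155 = 1.09 = (1 + 4.64 λ)/(1 + 2.01 λ).
Solving: λ (I_D1 V_DS2 − I_D2 V_DS1) = I_D2 − I_D1, so λ = (0.169 − 0.155) / (0.155 × 4.64 − 0.169 × 2.01) = 0.014 / 0.38 = 0.0369 V⁻¹.

λ = 0.0369 V⁻¹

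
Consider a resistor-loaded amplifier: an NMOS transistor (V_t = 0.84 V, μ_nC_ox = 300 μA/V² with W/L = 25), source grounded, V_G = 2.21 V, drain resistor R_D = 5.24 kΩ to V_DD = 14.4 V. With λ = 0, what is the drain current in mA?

I_D = 2.69 mA

V_GS = V_G = 2.21 V, so V_ov = 2.21 − 0.84 = 1.37 V.
k_n = μ_nC_ox · (W/L) = 7.5 mA/V².
Assume saturation: I_D = ½ k_n V_ov² = 0.5 × 7.5 × 1.37² = 7.04 mA, giving V_DS = V_DD − I_D R_D = 14.4 − 7.04 × 5.24 = -22.5 V.
But -22.5 V < V_ov = 1.37 V, so the device is actually in triode.
In triode I_D = k_n[V_ov V_DS − ½ V_DS²] and I_D = (V_DD − V_DS)/R_D. Equating: 19.7 V_DS² − 54.84 V_DS + 14.4 = 0, giving V_DS = 0.293 V (the root below V_ov).
I_D = (14.4 − 0.293) / 5.24 = 2.69 mA.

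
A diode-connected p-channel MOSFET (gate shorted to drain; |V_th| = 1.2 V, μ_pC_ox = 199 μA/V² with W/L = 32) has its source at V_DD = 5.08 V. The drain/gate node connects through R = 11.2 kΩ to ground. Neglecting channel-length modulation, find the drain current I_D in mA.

With gate tied to drain, V_SG = V_SD ≥ V_SG − |V_th|, so the device is in saturation.
k_p = μ_pC_ox · (W/L) = 6.368 mA/V².
KCL at the drain: ½ k_p (V_SG − |V_th|)² = (V_DD − V_SG)/R.
Let x = V_SG − 1.2. Then 35.7 x² + x − 3.88 = 0, giving x = 0.316 V (positive root), so V_SG = 1.52 V.
I_D = (V_DD − V_SG)/R = (5.08 − 1.52) / 11.2 = 0.318 mA.

I_D = 0.318 mA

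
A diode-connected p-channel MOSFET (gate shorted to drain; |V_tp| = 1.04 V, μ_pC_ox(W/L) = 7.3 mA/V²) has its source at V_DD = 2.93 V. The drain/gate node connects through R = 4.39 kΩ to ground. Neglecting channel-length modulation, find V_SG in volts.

V_SG = 1.35 V

With gate tied to drain, V_SG = V_SD ≥ V_SG − |V_tp|, so the device is in saturation.
KCL at the drain: ½ k_p (V_SG − |V_tp|)² = (V_DD − V_SG)/R.
Let x = V_SG − 1.04. Then 16 x² + x − 1.89 = 0, giving x = 0.314 V (positive root), so V_SG = 1.35 V.
I_D = (V_DD − V_SG)/R = (2.93 − 1.35) / 4.39 = 0.359 mA.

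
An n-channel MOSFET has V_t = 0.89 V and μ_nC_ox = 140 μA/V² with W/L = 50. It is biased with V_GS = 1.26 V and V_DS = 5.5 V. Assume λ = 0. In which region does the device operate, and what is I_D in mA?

Saturation; I_D = 0.479 mA

k_n = μ_nC_ox · (W/L) = 7 mA/V².
V_ov = V_GS − V_t = 1.26 − 0.89 = 0.37 V.
Since V_DS = 5.5 V ≥ V_ov = 0.37 V, the device is in saturation.
I_D = ½ k_n V_ov² = 0.5 × 7 × 0.37² = 0.479 mA.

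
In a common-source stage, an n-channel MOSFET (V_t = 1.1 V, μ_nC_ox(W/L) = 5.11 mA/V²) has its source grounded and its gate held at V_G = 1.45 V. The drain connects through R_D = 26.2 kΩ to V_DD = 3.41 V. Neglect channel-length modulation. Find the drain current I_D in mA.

V_GS = V_G = 1.45 V, so V_ov = 1.45 − 1.1 = 0.35 V.
Assume saturation: I_D = ½ k_n V_ov² = 0.5 × 5.11 × 0.35² = 0.313 mA, giving V_DS = V_DD − I_D R_D = 3.41 − 0.313 × 26.2 = -4.79 V.
But -4.79 V < V_ov = 0.35 V, so the device is actually in triode.
In triode I_D = k_n[V_ov V_DS − ½ V_DS²] and I_D = (V_DD − V_DS)/R_D. Equating: 66.9 V_DS² − 47.86 V_DS + 3.41 = 0, giving V_DS = 0.0803 V (the root below V_ov).
I_D = (3.41 − 0.0803) / 26.2 = 0.127 mA.

I_D = 0.127 mA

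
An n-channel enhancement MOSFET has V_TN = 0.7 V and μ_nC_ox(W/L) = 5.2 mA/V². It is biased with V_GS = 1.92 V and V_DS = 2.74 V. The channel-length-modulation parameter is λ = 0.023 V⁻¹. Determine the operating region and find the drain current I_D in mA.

Saturation; I_D = 4.11 mA

V_ov = V_GS − V_TN = 1.92 − 0.7 = 1.22 V.
Since V_DS = 2.74 V ≥ V_ov = 1.22 V, the device is in saturation.
I_D = ½ k_n V_ov² (1 + λ V_DS) = 0.5 × 5.2 × 1.22² × (1 + 0.023 × 2.74) = 4.11 mA.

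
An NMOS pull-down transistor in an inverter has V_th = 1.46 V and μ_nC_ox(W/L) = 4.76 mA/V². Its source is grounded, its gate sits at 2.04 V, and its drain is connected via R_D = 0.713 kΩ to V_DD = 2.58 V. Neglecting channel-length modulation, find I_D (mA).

V_GS = V_G = 2.04 V, so V_ov = 2.04 − 1.46 = 0.58 V.
Assume saturation: I_D = ½ k_n V_ov² = 0.5 × 4.76 × 0.58² = 0.801 mA, giving V_DS = V_DD − I_D R_D = 2.58 − 0.801 × 0.713 = 2.01 V.
V_DS = 2.01 V ≥ V_ov = 0.58 V, confirming saturation.

I_D = 0.801 mA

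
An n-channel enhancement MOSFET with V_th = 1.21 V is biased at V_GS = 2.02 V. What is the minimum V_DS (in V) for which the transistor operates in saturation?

The boundary between triode and saturation is V_DS = V_GS − V_th = V_ov.
V_ov = 2.02 − 1.21 = 0.81 V.

V_DS,sat = 0.810 V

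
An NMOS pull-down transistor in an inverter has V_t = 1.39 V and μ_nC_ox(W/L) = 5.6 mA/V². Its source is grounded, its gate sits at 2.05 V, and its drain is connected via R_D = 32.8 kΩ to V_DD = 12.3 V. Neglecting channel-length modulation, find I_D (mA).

I_D = 0.372 mA

V_GS = V_G = 2.05 V, so V_ov = 2.05 − 1.39 = 0.66 V.
Assume saturation: I_D = ½ k_n V_ov² = 0.5 × 5.6 × 0.66² = 1.22 mA, giving V_DS = V_DD − I_D R_D = 12.3 − 1.22 × 32.8 = -27.7 V.
But -27.7 V < V_ov = 0.66 V, so the device is actually in triode.
In triode I_D = k_n[V_ov V_DS − ½ V_DS²] and I_D = (V_DD − V_DS)/R_D. Equating: 91.8 V_DS² − 122.2 V_DS + 12.3 = 0, giving V_DS = 0.11 V (the root below V_ov).
I_D = (12.3 − 0.11) / 32.8 = 0.372 mA.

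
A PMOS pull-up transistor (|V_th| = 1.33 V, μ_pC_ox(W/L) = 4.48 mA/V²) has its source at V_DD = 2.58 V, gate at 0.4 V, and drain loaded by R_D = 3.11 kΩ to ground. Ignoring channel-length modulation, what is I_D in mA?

V_SG = V_DD − V_G = 2.58 − 0.4 = 2.18 V, so V_ov = 2.18 − 1.33 = 0.85 V.
Assume saturation: I_D = ½ k_p V_ov² = 0.5 × 4.48 × 0.85² = 1.62 mA, giving V_SD = V_DD − I_D R_D = 2.58 − 1.62 × 3.11 = -2.45 V.
But -2.45 V < V_ov = 0.85 V, so the device is actually in triode.
In triode I_D = k_p[V_ov V_SD − ½ V_SD²] and I_D = (V_DD − V_SD)/R_D. Equating: 6.97 V_SD² − 12.84 V_SD + 2.58 = 0, giving V_SD = 0.229 V (the root below V_ov).
I_D = (2.58 − 0.229) / 3.11 = 0.756 mA.

I_D = 0.756 mA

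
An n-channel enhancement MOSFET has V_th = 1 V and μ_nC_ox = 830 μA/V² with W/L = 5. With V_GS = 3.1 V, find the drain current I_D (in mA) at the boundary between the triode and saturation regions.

I_D = 9.15 mA

At the boundary V_DS = V_ov = V_GS − V_th = 3.1 − 1 = 2.1 V.
k_n = μ_nC_ox · (W/L) = 4.15 mA/V².
I_D = ½ k_n V_ov² = 0.5 × 4.15 × 2.1² = 9.15 mA.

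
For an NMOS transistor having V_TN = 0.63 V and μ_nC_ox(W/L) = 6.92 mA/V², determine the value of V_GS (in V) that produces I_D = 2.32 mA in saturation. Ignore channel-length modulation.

In saturation I_D = ½ k_n (V_GS − V_TN)², so V_GS − V_TN = √(2 I_D / k_n) = √(2 × 2.32 / 6.92) = 0.819 V.
V_GS = 0.63 + 0.819 = 1.45 V.

V_GS = 1.45 V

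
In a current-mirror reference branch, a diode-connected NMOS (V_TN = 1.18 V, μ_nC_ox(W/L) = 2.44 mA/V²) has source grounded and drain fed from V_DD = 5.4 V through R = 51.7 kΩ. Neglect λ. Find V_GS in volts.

With gate tied to drain, V_GS = V_DS ≥ V_GS − V_TN, so the device is in saturation.
KCL at the drain: ½ k_n (V_GS − V_TN)² = (V_DD − V_GS)/R.
Let x = V_GS − 1.18. Then 63.1 x² + x − 4.22 = 0, giving x = 0.251 V (positive root), so V_GS = 1.43 V.
I_D = (V_DD − V_GS)/R = (5.4 − 1.43) / 51.7 = 0.0768 mA.

V_GS = 1.43 V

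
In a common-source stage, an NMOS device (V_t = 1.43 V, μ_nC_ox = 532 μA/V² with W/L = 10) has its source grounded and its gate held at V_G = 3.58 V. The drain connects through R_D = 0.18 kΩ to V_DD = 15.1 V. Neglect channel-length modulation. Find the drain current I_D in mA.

I_D = 12.3 mA

V_GS = V_G = 3.58 V, so V_ov = 3.58 − 1.43 = 2.15 V.
k_n = μ_nC_ox · (W/L) = 5.32 mA/V².
Assume saturation: I_D = ½ k_n V_ov² = 0.5 × 5.32 × 2.15² = 12.3 mA, giving V_DS = V_DD − I_D R_D = 15.1 − 12.3 × 0.18 = 12.9 V.
V_DS = 12.9 V ≥ V_ov = 2.15 V, confirming saturation.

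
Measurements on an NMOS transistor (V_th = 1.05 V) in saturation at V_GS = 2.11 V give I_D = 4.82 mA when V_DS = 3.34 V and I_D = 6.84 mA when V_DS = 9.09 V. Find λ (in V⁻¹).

λ = 0.0963 V⁻¹

With V_GS fixed, I_D ∝ (1 + λ V_DS) in saturation, so I_D2/I_D1 = (1 + λ V_DS2)/(1 + λ V_DS1).
6.84/4.82 = 1.419 = (1 + 9.09 λ)/(1 + 3.34 λ).
Solving: λ (I_D1 V_DS2 − I_D2 V_DS1) = I_D2 − I_D1, so λ = (6.84 − 4.82) / (4.82 × 9.09 − 6.84 × 3.34) = 2.02 / 21 = 0.0963 V⁻¹.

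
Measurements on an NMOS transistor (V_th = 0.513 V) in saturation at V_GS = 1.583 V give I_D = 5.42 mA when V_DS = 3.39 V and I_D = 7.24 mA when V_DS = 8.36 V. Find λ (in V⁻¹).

With V_GS fixed, I_D ∝ (1 + λ V_DS) in saturation, so I_D2/I_D1 = (1 + λ V_DS2)/(1 + λ V_DS1).
7.24/5.42 = 1.336 = (1 + 8.36 λ)/(1 + 3.39 λ).
Solving: λ (I_D1 V_DS2 − I_D2 V_DS1) = I_D2 − I_D1, so λ = (7.24 − 5.42) / (5.42 × 8.36 − 7.24 × 3.39) = 1.82 / 20.8 = 0.0876 V⁻¹.

λ = 0.0876 V⁻¹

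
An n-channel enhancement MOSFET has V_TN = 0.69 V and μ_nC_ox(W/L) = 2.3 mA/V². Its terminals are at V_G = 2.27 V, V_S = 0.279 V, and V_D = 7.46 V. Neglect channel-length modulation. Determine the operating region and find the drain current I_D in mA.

Saturation; I_D = 1.95 mA

V_GS = V_G − V_S = 2.27 − 0.279 = 1.99 V; V_DS = V_D − V_S = 7.46 − 0.279 = 7.18 V.
V_ov = V_GS − V_TN = 1.99 − 0.69 = 1.3 V.
Since V_DS = 7.18 V ≥ V_ov = 1.3 V, the device is in saturation.
I_D = ½ k_n V_ov² = 0.5 × 2.3 × 1.3² = 1.95 mA.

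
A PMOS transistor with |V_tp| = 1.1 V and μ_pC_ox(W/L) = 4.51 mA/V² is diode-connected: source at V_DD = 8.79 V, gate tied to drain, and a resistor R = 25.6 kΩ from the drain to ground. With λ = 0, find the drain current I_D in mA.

With gate tied to drain, V_SG = V_SD ≥ V_SG − |V_tp|, so the device is in saturation.
KCL at the drain: ½ k_p (V_SG − |V_tp|)² = (V_DD − V_SG)/R.
Let x = V_SG − 1.1. Then 57.7 x² + x − 7.69 = 0, giving x = 0.356 V (positive root), so V_SG = 1.46 V.
I_D = (V_DD − V_SG)/R = (8.79 − 1.46) / 25.6 = 0.286 mA.

I_D = 0.286 mA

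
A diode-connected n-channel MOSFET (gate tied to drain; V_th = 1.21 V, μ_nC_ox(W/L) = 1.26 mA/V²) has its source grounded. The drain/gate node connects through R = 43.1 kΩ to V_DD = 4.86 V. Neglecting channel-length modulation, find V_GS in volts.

V_GS = 1.56 V

With gate tied to drain, V_GS = V_DS ≥ V_GS − V_th, so the device is in saturation.
KCL at the drain: ½ k_n (V_GS − V_th)² = (V_DD − V_GS)/R.
Let x = V_GS − 1.21. Then 27.2 x² + x − 3.65 = 0, giving x = 0.349 V (positive root), so V_GS = 1.56 V.
I_D = (V_DD − V_GS)/R = (4.86 − 1.56) / 43.1 = 0.0766 mA.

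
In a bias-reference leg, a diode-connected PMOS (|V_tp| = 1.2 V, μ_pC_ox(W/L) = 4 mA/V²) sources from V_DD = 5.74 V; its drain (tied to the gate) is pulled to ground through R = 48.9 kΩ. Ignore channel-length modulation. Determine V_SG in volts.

V_SG = 1.41 V

With gate tied to drain, V_SG = V_SD ≥ V_SG − |V_tp|, so the device is in saturation.
KCL at the drain: ½ k_p (V_SG − |V_tp|)² = (V_DD − V_SG)/R.
Let x = V_SG − 1.2. Then 97.8 x² + x − 4.54 = 0, giving x = 0.21 V (positive root), so V_SG = 1.41 V.
I_D = (V_DD − V_SG)/R = (5.74 − 1.41) / 48.9 = 0.0885 mA.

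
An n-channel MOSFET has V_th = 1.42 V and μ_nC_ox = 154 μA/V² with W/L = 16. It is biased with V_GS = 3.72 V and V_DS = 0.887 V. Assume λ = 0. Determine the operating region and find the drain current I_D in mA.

Triode; I_D = 4.06 mA

k_n = μ_nC_ox · (W/L) = 2.464 mA/V².
V_ov = V_GS − V_th = 3.72 − 1.42 = 2.3 V.
Since V_DS = 0.887 V < V_ov = 2.3 V, the device is in the triode region.
I_D = k_n [V_ov · V_DS − ½ V_DS²] = 2.464 × [2.3 × 0.887 − 0.5 × 0.887²] = 4.06 mA.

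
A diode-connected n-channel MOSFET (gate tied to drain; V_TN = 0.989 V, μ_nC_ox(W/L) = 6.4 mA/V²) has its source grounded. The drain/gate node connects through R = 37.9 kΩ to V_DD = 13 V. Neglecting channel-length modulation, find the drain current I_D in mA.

With gate tied to drain, V_GS = V_DS ≥ V_GS − V_TN, so the device is in saturation.
KCL at the drain: ½ k_n (V_GS − V_TN)² = (V_DD − V_GS)/R.
Let x = V_GS − 0.989. Then 121 x² + x − 12.01 = 0, giving x = 0.311 V (positive root), so V_GS = 1.3 V.
I_D = (V_DD − V_GS)/R = (13 − 1.3) / 37.9 = 0.309 mA.

I_D = 0.309 mA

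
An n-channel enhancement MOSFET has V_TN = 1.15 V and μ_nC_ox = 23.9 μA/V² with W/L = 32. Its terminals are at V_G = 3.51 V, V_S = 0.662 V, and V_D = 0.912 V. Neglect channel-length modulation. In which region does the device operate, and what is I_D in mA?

V_GS = V_G − V_S = 3.51 − 0.662 = 2.85 V; V_DS = V_D − V_S = 0.912 − 0.662 = 0.25 V.
k_n = μ_nC_ox · (W/L) = 0.7648 mA/V².
V_ov = V_GS − V_TN = 2.85 − 1.15 = 1.7 V.
Since V_DS = 0.25 V < V_ov = 1.7 V, the device is in the triode region.
I_D = k_n [V_ov · V_DS − ½ V_DS²] = 0.7648 × [1.7 × 0.25 − 0.5 × 0.25²] = 0.301 mA.

Triode; I_D = 0.301 mA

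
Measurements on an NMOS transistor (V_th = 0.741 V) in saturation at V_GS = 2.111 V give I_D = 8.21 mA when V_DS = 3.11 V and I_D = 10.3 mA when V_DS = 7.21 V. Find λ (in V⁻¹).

With V_GS fixed, I_D ∝ (1 + λ V_DS) in saturation, so I_D2/I_D1 = (1 + λ V_DS2)/(1 + λ V_DS1).
10.3/8.21 = 1.255 = (1 + 7.21 λ)/(1 + 3.11 λ).
Solving: λ (I_D1 V_DS2 − I_D2 V_DS1) = I_D2 − I_D1, so λ = (10.3 − 8.21) / (8.21 × 7.21 − 10.3 × 3.11) = 2.09 / 27.2 = 0.0769 V⁻¹.

λ = 0.0769 V⁻¹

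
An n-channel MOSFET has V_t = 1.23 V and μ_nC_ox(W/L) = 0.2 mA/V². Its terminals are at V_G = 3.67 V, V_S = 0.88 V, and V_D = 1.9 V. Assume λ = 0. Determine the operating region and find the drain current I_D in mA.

Triode; I_D = 0.214 mA

V_GS = V_G − V_S = 3.67 − 0.88 = 2.79 V; V_DS = V_D − V_S = 1.9 − 0.88 = 1.02 V.
V_ov = V_GS − V_t = 2.79 − 1.23 = 1.56 V.
Since V_DS = 1.02 V < V_ov = 1.56 V, the device is in the triode region.
I_D = k_n [V_ov · V_DS − ½ V_DS²] = 0.2 × [1.56 × 1.02 − 0.5 × 1.02²] = 0.214 mA.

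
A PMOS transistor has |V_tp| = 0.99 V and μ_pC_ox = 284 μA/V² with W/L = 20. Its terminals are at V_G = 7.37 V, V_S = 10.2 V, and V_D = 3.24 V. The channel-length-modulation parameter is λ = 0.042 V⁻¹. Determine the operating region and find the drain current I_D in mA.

Saturation; I_D = 12.4 mA

V_SG = V_S − V_G = 10.2 − 7.37 = 2.83 V; V_SD = V_S − V_D = 10.2 − 3.24 = 6.96 V.
k_p = μ_pC_ox · (W/L) = 5.68 mA/V².
V_ov = V_SG − |V_tp| = 2.83 − 0.99 = 1.84 V.
Since V_SD = 6.96 V ≥ V_ov = 1.84 V, the device is in saturation.
I_D = ½ k_p V_ov² (1 + λ V_SD) = 0.5 × 5.68 × 1.84² × (1 + 0.042 × 6.96) = 12.4 mA.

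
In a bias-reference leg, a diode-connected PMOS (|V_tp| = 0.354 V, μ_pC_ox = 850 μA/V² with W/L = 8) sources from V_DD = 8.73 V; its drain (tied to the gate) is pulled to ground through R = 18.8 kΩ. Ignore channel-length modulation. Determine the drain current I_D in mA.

With gate tied to drain, V_SG = V_SD ≥ V_SG − |V_tp|, so the device is in saturation.
k_p = μ_pC_ox · (W/L) = 6.8 mA/V².
KCL at the drain: ½ k_p (V_SG − |V_tp|)² = (V_DD − V_SG)/R.
Let x = V_SG − 0.354. Then 63.9 x² + x − 8.376 = 0, giving x = 0.354 V (positive root), so V_SG = 0.708 V.
I_D = (V_DD − V_SG)/R = (8.73 − 0.708) / 18.8 = 0.427 mA.

I_D = 0.427 mA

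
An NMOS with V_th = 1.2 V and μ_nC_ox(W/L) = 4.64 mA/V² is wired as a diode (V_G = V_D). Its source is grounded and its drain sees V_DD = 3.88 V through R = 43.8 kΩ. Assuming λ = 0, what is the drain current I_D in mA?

With gate tied to drain, V_GS = V_DS ≥ V_GS − V_th, so the device is in saturation.
KCL at the drain: ½ k_n (V_GS − V_th)² = (V_DD − V_GS)/R.
Let x = V_GS − 1.2. Then 102 x² + x − 2.68 = 0, giving x = 0.158 V (positive root), so V_GS = 1.36 V.
I_D = (V_DD − V_GS)/R = (3.88 − 1.36) / 43.8 = 0.0576 mA.

I_D = 0.0576 mA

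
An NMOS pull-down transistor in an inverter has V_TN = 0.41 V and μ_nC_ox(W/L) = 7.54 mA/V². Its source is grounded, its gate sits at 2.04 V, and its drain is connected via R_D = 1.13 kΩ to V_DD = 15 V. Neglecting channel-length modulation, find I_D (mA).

I_D = 10.0 mA

V_GS = V_G = 2.04 V, so V_ov = 2.04 − 0.41 = 1.63 V.
Assume saturation: I_D = ½ k_n V_ov² = 0.5 × 7.54 × 1.63² = 10 mA, giving V_DS = V_DD − I_D R_D = 15 − 10 × 1.13 = 3.68 V.
V_DS = 3.68 V ≥ V_ov = 1.63 V, confirming saturation.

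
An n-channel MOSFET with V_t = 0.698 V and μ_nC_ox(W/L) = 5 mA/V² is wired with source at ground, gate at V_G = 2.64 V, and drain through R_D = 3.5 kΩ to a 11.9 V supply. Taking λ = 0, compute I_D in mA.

I_D = 3.29 mA

V_GS = V_G = 2.64 V, so V_ov = 2.64 − 0.698 = 1.94 V.
Assume saturation: I_D = ½ k_n V_ov² = 0.5 × 5 × 1.94² = 9.43 mA, giving V_DS = V_DD − I_D R_D = 11.9 − 9.43 × 3.5 = -21.1 V.
But -21.1 V < V_ov = 1.94 V, so the device is actually in triode.
In triode I_D = k_n[V_ov V_DS − ½ V_DS²] and I_D = (V_DD − V_DS)/R_D. Equating: 8.75 V_DS² − 34.98 V_DS + 11.9 = 0, giving V_DS = 0.375 V (the root below V_ov).
I_D = (11.9 − 0.375) / 3.5 = 3.29 mA.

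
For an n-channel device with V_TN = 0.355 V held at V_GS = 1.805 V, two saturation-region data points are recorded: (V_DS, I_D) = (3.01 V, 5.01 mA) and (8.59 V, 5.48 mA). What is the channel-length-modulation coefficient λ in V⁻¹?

With V_GS fixed, I_D ∝ (1 + λ V_DS) in saturation, so I_D2/I_D1 = (1 + λ V_DS2)/(1 + λ V_DS1).
5.48/5.01 = 1.094 = (1 + 8.59 λ)/(1 + 3.01 λ).
Solving: λ (I_D1 V_DS2 − I_D2 V_DS1) = I_D2 − I_D1, so λ = (5.48 − 5.01) / (5.01 × 8.59 − 5.48 × 3.01) = 0.47 / 26.5 = 0.0177 V⁻¹.

λ = 0.0177 V⁻¹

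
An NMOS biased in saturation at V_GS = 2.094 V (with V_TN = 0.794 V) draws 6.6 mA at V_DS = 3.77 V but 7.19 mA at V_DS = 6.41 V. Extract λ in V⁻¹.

λ = 0.0388 V⁻¹

With V_GS fixed, I_D ∝ (1 + λ V_DS) in saturation, so I_D2/I_D1 = (1 + λ V_DS2)/(1 + λ V_DS1).
7.19/6.6 = 1.089 = (1 + 6.41 λ)/(1 + 3.77 λ).
Solving: λ (I_D1 V_DS2 − I_D2 V_DS1) = I_D2 − I_D1, so λ = (7.19 − 6.6) / (6.6 × 6.41 − 7.19 × 3.77) = 0.59 / 15.2 = 0.0388 V⁻¹.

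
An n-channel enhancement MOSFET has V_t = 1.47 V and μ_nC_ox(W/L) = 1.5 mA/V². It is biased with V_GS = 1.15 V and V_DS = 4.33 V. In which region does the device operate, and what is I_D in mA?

V_GS = 1.15 V < V_t = 1.47 V, so the transistor is in cutoff.

Cutoff; I_D = 0 mA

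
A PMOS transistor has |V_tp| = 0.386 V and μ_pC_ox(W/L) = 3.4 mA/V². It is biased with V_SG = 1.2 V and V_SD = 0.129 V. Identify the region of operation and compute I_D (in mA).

V_ov = V_SG − |V_tp| = 1.2 − 0.386 = 0.814 V.
Since V_SD = 0.129 V < V_ov = 0.814 V, the device is in the triode region.
I_D = k_p [V_ov · V_SD − ½ V_SD²] = 3.4 × [0.814 × 0.129 − 0.5 × 0.129²] = 0.329 mA.

Triode; I_D = 0.329 mA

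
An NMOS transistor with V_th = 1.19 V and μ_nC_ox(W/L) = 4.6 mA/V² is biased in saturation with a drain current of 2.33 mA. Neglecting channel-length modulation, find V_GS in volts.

V_GS = 2.20 V

In saturation I_D = ½ k_n (V_GS − V_th)², so V_GS − V_th = √(2 I_D / k_n) = √(2 × 2.33 / 4.6) = 1.01 V.
V_GS = 1.19 + 1.01 = 2.2 V.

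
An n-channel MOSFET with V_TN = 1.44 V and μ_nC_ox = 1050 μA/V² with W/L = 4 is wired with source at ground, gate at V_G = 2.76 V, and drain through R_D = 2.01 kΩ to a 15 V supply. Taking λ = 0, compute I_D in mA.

V_GS = V_G = 2.76 V, so V_ov = 2.76 − 1.44 = 1.32 V.
k_n = μ_nC_ox · (W/L) = 4.2 mA/V².
Assume saturation: I_D = ½ k_n V_ov² = 0.5 × 4.2 × 1.32² = 3.66 mA, giving V_DS = V_DD − I_D R_D = 15 − 3.66 × 2.01 = 7.65 V.
V_DS = 7.65 V ≥ V_ov = 1.32 V, confirming saturation.

I_D = 3.66 mA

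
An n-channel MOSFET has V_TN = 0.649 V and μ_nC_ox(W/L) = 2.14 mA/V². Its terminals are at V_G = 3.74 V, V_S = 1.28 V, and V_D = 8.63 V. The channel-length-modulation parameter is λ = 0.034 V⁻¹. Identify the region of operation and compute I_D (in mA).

V_GS = V_G − V_S = 3.74 − 1.28 = 2.46 V; V_DS = V_D − V_S = 8.63 − 1.28 = 7.35 V.
V_ov = V_GS − V_TN = 2.46 − 0.649 = 1.81 V.
Since V_DS = 7.35 V ≥ V_ov = 1.81 V, the device is in saturation.
I_D = ½ k_n V_ov² (1 + λ V_DS) = 0.5 × 2.14 × 1.81² × (1 + 0.034 × 7.35) = 4.39 mA.

Saturation; I_D = 4.39 mA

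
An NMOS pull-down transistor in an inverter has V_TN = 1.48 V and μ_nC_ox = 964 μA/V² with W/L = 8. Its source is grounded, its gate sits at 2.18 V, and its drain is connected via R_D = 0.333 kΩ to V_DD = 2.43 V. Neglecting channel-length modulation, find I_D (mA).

V_GS = V_G = 2.18 V, so V_ov = 2.18 − 1.48 = 0.7 V.
k_n = μ_nC_ox · (W/L) = 7.712 mA/V².
Assume saturation: I_D = ½ k_n V_ov² = 0.5 × 7.712 × 0.7² = 1.89 mA, giving V_DS = V_DD − I_D R_D = 2.43 − 1.89 × 0.333 = 1.8 V.
V_DS = 1.8 V ≥ V_ov = 0.7 V, confirming saturation.

I_D = 1.89 mA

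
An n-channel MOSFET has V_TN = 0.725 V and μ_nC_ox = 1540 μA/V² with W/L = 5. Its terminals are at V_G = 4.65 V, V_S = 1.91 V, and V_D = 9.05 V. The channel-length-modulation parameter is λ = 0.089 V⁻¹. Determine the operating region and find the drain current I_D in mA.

Saturation; I_D = 25.6 mA

V_GS = V_G − V_S = 4.65 − 1.91 = 2.74 V; V_DS = V_D − V_S = 9.05 − 1.91 = 7.14 V.
k_n = μ_nC_ox · (W/L) = 7.7 mA/V².
V_ov = V_GS − V_TN = 2.74 − 0.725 = 2.02 V.
Since V_DS = 7.14 V ≥ V_ov = 2.02 V, the device is in saturation.
I_D = ½ k_n V_ov² (1 + λ V_DS) = 0.5 × 7.7 × 2.02² × (1 + 0.089 × 7.14) = 25.6 mA.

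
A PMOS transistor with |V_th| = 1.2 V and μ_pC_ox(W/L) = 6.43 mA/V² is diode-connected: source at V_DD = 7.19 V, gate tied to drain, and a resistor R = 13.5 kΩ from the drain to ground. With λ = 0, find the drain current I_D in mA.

I_D = 0.417 mA

With gate tied to drain, V_SG = V_SD ≥ V_SG − |V_th|, so the device is in saturation.
KCL at the drain: ½ k_p (V_SG − |V_th|)² = (V_DD − V_SG)/R.
Let x = V_SG − 1.2. Then 43.4 x² + x − 5.99 = 0, giving x = 0.36 V (positive root), so V_SG = 1.56 V.
I_D = (V_DD − V_SG)/R = (7.19 − 1.56) / 13.5 = 0.417 mA.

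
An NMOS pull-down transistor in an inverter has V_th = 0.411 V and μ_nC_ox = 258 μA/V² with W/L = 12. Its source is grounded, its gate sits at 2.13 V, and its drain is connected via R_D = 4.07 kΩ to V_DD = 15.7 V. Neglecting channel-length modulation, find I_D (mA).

I_D = 3.63 mA

V_GS = V_G = 2.13 V, so V_ov = 2.13 − 0.411 = 1.72 V.
k_n = μ_nC_ox · (W/L) = 3.096 mA/V².
Assume saturation: I_D = ½ k_n V_ov² = 0.5 × 3.096 × 1.72² = 4.57 mA, giving V_DS = V_DD − I_D R_D = 15.7 − 4.57 × 4.07 = -2.92 V.
But -2.92 V < V_ov = 1.72 V, so the device is actually in triode.
In triode I_D = k_n[V_ov V_DS − ½ V_DS²] and I_D = (V_DD − V_DS)/R_D. Equating: 6.3 V_DS² − 22.66 V_DS + 15.7 = 0, giving V_DS = 0.937 V (the root below V_ov).
I_D = (15.7 − 0.937) / 4.07 = 3.63 mA.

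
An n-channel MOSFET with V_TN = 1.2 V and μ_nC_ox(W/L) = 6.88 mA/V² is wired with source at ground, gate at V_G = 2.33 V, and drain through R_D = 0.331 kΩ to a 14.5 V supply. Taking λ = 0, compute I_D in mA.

V_GS = V_G = 2.33 V, so V_ov = 2.33 − 1.2 = 1.13 V.
Assume saturation: I_D = ½ k_n V_ov² = 0.5 × 6.88 × 1.13² = 4.39 mA, giving V_DS = V_DD − I_D R_D = 14.5 − 4.39 × 0.331 = 13 V.
V_DS = 13 V ≥ V_ov = 1.13 V, confirming saturation.

I_D = 4.39 mA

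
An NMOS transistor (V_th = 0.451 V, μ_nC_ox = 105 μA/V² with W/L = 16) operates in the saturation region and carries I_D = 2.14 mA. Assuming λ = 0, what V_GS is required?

V_GS = 2.05 V

k_n = μ_nC_ox · (W/L) = 1.68 mA/V².
In saturation I_D = ½ k_n (V_GS − V_th)², so V_GS − V_th = √(2 I_D / k_n) = √(2 × 2.14 / 1.68) = 1.6 V.
V_GS = 0.451 + 1.6 = 2.05 V.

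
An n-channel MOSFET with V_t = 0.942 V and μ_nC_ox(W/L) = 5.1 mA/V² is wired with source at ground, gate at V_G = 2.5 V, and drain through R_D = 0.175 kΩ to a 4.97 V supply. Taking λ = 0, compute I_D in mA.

V_GS = V_G = 2.5 V, so V_ov = 2.5 − 0.942 = 1.56 V.
Assume saturation: I_D = ½ k_n V_ov² = 0.5 × 5.1 × 1.56² = 6.19 mA, giving V_DS = V_DD − I_D R_D = 4.97 − 6.19 × 0.175 = 3.89 V.
V_DS = 3.89 V ≥ V_ov = 1.56 V, confirming saturation.

I_D = 6.19 mA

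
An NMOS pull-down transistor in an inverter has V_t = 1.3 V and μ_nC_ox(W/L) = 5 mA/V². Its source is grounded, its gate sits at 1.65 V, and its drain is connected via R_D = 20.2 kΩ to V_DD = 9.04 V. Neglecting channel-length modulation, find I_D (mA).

V_GS = V_G = 1.65 V, so V_ov = 1.65 − 1.3 = 0.35 V.
Assume saturation: I_D = ½ k_n V_ov² = 0.5 × 5 × 0.35² = 0.306 mA, giving V_DS = V_DD − I_D R_D = 9.04 − 0.306 × 20.2 = 2.85 V.
V_DS = 2.85 V ≥ V_ov = 0.35 V, confirming saturation.

I_D = 0.306 mA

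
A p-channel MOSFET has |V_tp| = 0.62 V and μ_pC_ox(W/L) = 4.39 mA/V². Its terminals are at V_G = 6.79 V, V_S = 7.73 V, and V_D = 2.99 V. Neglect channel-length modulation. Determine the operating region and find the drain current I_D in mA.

Saturation; I_D = 0.225 mA

V_SG = V_S − V_G = 7.73 − 6.79 = 0.94 V; V_SD = V_S − V_D = 7.73 − 2.99 = 4.74 V.
V_ov = V_SG − |V_tp| = 0.94 − 0.62 = 0.32 V.
Since V_SD = 4.74 V ≥ V_ov = 0.32 V, the device is in saturation.
I_D = ½ k_p V_ov² = 0.5 × 4.39 × 0.32² = 0.225 mA.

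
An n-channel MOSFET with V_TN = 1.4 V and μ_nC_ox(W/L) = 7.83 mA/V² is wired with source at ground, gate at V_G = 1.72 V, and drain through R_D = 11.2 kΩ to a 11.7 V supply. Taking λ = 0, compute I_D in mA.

I_D = 0.401 mA

V_GS = V_G = 1.72 V, so V_ov = 1.72 − 1.4 = 0.32 V.
Assume saturation: I_D = ½ k_n V_ov² = 0.5 × 7.83 × 0.32² = 0.401 mA, giving V_DS = V_DD − I_D R_D = 11.7 − 0.401 × 11.2 = 7.21 V.
V_DS = 7.21 V ≥ V_ov = 0.32 V, confirming saturation.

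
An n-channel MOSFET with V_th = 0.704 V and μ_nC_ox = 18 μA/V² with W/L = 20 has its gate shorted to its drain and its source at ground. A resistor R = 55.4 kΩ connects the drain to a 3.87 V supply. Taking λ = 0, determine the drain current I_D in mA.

I_D = 0.0478 mA

With gate tied to drain, V_GS = V_DS ≥ V_GS − V_th, so the device is in saturation.
k_n = μ_nC_ox · (W/L) = 0.36 mA/V².
KCL at the drain: ½ k_n (V_GS − V_th)² = (V_DD − V_GS)/R.
Let x = V_GS − 0.704. Then 9.97 x² + x − 3.166 = 0, giving x = 0.516 V (positive root), so V_GS = 1.22 V.
I_D = (V_DD − V_GS)/R = (3.87 − 1.22) / 55.4 = 0.0478 mA.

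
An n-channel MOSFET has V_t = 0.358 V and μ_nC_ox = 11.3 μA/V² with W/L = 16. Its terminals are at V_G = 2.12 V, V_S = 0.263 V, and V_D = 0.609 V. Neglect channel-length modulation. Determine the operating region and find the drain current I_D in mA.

Triode; I_D = 0.0830 mA

V_GS = V_G − V_S = 2.12 − 0.263 = 1.86 V; V_DS = V_D − V_S = 0.609 − 0.263 = 0.346 V.
k_n = μ_nC_ox · (W/L) = 0.1808 mA/V².
V_ov = V_GS − V_t = 1.86 − 0.358 = 1.5 V.
Since V_DS = 0.346 V < V_ov = 1.5 V, the device is in the triode region.
I_D = k_n [V_ov · V_DS − ½ V_DS²] = 0.1808 × [1.5 × 0.346 − 0.5 × 0.346²] = 0.083 mA.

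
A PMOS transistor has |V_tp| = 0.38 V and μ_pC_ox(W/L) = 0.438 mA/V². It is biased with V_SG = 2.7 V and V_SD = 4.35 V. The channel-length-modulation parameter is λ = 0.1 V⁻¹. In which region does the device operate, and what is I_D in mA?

V_ov = V_SG − |V_tp| = 2.7 − 0.38 = 2.32 V.
Since V_SD = 4.35 V ≥ V_ov = 2.32 V, the device is in saturation.
I_D = ½ k_p V_ov² (1 + λ V_SD) = 0.5 × 0.438 × 2.32² × (1 + 0.1 × 4.35) = 1.69 mA.

Saturation; I_D = 1.69 mA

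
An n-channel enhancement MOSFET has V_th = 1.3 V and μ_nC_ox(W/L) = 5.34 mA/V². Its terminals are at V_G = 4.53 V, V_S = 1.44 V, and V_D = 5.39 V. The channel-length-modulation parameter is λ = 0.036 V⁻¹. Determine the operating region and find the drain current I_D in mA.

Saturation; I_D = 9.77 mA

V_GS = V_G − V_S = 4.53 − 1.44 = 3.09 V; V_DS = V_D − V_S = 5.39 − 1.44 = 3.95 V.
V_ov = V_GS − V_th = 3.09 − 1.3 = 1.79 V.
Since V_DS = 3.95 V ≥ V_ov = 1.79 V, the device is in saturation.
I_D = ½ k_n V_ov² (1 + λ V_DS) = 0.5 × 5.34 × 1.79² × (1 + 0.036 × 3.95) = 9.77 mA.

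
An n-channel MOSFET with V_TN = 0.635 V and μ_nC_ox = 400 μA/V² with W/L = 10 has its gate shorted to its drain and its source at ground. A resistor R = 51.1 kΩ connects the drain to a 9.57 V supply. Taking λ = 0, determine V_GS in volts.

With gate tied to drain, V_GS = V_DS ≥ V_GS − V_TN, so the device is in saturation.
k_n = μ_nC_ox · (W/L) = 4 mA/V².
KCL at the drain: ½ k_n (V_GS − V_TN)² = (V_DD − V_GS)/R.
Let x = V_GS − 0.635. Then 102 x² + x − 8.935 = 0, giving x = 0.291 V (positive root), so V_GS = 0.926 V.
I_D = (V_DD − V_GS)/R = (9.57 − 0.926) / 51.1 = 0.169 mA.

V_GS = 0.926 V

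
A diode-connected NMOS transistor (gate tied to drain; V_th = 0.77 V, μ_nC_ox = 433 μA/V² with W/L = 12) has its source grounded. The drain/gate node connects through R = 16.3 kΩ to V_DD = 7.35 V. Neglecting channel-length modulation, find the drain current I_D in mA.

I_D = 0.380 mA

With gate tied to drain, V_GS = V_DS ≥ V_GS − V_th, so the device is in saturation.
k_n = μ_nC_ox · (W/L) = 5.196 mA/V².
KCL at the drain: ½ k_n (V_GS − V_th)² = (V_DD − V_GS)/R.
Let x = V_GS − 0.77. Then 42.3 x² + x − 6.58 = 0, giving x = 0.383 V (positive root), so V_GS = 1.15 V.
I_D = (V_DD − V_GS)/R = (7.35 − 1.15) / 16.3 = 0.38 mA.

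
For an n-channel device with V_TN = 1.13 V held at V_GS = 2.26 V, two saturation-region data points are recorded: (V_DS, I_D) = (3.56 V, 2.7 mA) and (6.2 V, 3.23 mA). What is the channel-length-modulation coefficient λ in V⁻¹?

λ = 0.101 V⁻¹

With V_GS fixed, I_D ∝ (1 + λ V_DS) in saturation, so I_D2/I_D1 = (1 + λ V_DS2)/(1 + λ V_DS1).
3.23/2.7 = 1.196 = (1 + 6.2 λ)/(1 + 3.56 λ).
Solving: λ (I_D1 V_DS2 − I_D2 V_DS1) = I_D2 − I_D1, so λ = (3.23 − 2.7) / (2.7 × 6.2 − 3.23 × 3.56) = 0.53 / 5.24 = 0.101 V⁻¹.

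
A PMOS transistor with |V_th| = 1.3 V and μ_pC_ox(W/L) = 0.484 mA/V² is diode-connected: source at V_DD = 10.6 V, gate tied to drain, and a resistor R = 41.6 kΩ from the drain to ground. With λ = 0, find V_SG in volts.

V_SG = 2.21 V

With gate tied to drain, V_SG = V_SD ≥ V_SG − |V_th|, so the device is in saturation.
KCL at the drain: ½ k_p (V_SG − |V_th|)² = (V_DD − V_SG)/R.
Let x = V_SG − 1.3. Then 10.1 x² + x − 9.3 = 0, giving x = 0.913 V (positive root), so V_SG = 2.21 V.
I_D = (V_DD − V_SG)/R = (10.6 − 2.21) / 41.6 = 0.202 mA.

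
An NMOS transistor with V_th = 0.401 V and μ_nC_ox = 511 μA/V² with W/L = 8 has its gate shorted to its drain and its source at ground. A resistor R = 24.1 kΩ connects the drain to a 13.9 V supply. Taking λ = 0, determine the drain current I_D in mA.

I_D = 0.539 mA

With gate tied to drain, V_GS = V_DS ≥ V_GS − V_th, so the device is in saturation.
k_n = μ_nC_ox · (W/L) = 4.088 mA/V².
KCL at the drain: ½ k_n (V_GS − V_th)² = (V_DD − V_GS)/R.
Let x = V_GS − 0.401. Then 49.3 x² + x − 13.5 = 0, giving x = 0.513 V (positive root), so V_GS = 0.914 V.
I_D = (V_DD − V_GS)/R = (13.9 − 0.914) / 24.1 = 0.539 mA.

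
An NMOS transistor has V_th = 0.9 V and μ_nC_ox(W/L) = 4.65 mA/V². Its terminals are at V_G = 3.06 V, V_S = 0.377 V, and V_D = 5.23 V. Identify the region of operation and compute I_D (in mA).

Saturation; I_D = 7.39 mA

V_GS = V_G − V_S = 3.06 − 0.377 = 2.68 V; V_DS = V_D − V_S = 5.23 − 0.377 = 4.85 V.
V_ov = V_GS − V_th = 2.68 − 0.9 = 1.78 V.
Since V_DS = 4.85 V ≥ V_ov = 1.78 V, the device is in saturation.
I_D = ½ k_n V_ov² = 0.5 × 4.65 × 1.78² = 7.39 mA.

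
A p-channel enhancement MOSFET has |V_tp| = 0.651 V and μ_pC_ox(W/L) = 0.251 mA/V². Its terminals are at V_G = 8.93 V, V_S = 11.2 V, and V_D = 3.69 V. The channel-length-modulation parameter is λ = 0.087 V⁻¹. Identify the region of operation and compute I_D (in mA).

V_SG = V_S − V_G = 11.2 − 8.93 = 2.27 V; V_SD = V_S − V_D = 11.2 − 3.69 = 7.51 V.
V_ov = V_SG − |V_tp| = 2.27 − 0.651 = 1.62 V.
Since V_SD = 7.51 V ≥ V_ov = 1.62 V, the device is in saturation.
I_D = ½ k_p V_ov² (1 + λ V_SD) = 0.5 × 0.251 × 1.62² × (1 + 0.087 × 7.51) = 0.544 mA.

Saturation; I_D = 0.544 mA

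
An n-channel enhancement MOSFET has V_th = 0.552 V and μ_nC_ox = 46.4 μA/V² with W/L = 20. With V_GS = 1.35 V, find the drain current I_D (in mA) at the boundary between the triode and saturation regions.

I_D = 0.295 mA

At the boundary V_DS = V_ov = V_GS − V_th = 1.35 − 0.552 = 0.798 V.
k_n = μ_nC_ox · (W/L) = 0.928 mA/V².
I_D = ½ k_n V_ov² = 0.5 × 0.928 × 0.798² = 0.295 mA.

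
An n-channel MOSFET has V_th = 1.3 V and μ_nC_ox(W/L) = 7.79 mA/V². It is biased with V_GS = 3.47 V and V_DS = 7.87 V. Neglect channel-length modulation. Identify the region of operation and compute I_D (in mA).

V_ov = V_GS − V_th = 3.47 − 1.3 = 2.17 V.
Since V_DS = 7.87 V ≥ V_ov = 2.17 V, the device is in saturation.
I_D = ½ k_n V_ov² = 0.5 × 7.79 × 2.17² = 18.3 mA.

Saturation; I_D = 18.3 mA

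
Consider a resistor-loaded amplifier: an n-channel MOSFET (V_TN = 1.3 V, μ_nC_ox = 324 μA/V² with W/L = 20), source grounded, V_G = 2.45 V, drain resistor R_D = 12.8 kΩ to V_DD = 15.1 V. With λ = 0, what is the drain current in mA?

I_D = 1.17 mA

V_GS = V_G = 2.45 V, so V_ov = 2.45 − 1.3 = 1.15 V.
k_n = μ_nC_ox · (W/L) = 6.48 mA/V².
Assume saturation: I_D = ½ k_n V_ov² = 0.5 × 6.48 × 1.15² = 4.28 mA, giving V_DS = V_DD − I_D R_D = 15.1 − 4.28 × 12.8 = -39.7 V.
But -39.7 V < V_ov = 1.15 V, so the device is actually in triode.
In triode I_D = k_n[V_ov V_DS − ½ V_DS²] and I_D = (V_DD − V_DS)/R_D. Equating: 41.5 V_DS² − 96.39 V_DS + 15.1 = 0, giving V_DS = 0.169 V (the root below V_ov).
I_D = (15.1 − 0.169) / 12.8 = 1.17 mA.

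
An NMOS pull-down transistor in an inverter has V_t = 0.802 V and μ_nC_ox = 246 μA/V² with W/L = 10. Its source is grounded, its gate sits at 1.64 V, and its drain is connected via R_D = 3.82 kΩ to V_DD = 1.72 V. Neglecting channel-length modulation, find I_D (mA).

V_GS = V_G = 1.64 V, so V_ov = 1.64 − 0.802 = 0.838 V.
k_n = μ_nC_ox · (W/L) = 2.46 mA/V².
Assume saturation: I_D = ½ k_n V_ov² = 0.5 × 2.46 × 0.838² = 0.864 mA, giving V_DS = V_DD − I_D R_D = 1.72 − 0.864 × 3.82 = -1.58 V.
But -1.58 V < V_ov = 0.838 V, so the device is actually in triode.
In triode I_D = k_n[V_ov V_DS − ½ V_DS²] and I_D = (V_DD − V_DS)/R_D. Equating: 4.7 V_DS² − 8.875 V_DS + 1.72 = 0, giving V_DS = 0.219 V (the root below V_ov).
I_D = (1.72 − 0.219) / 3.82 = 0.393 mA.

I_D = 0.393 mA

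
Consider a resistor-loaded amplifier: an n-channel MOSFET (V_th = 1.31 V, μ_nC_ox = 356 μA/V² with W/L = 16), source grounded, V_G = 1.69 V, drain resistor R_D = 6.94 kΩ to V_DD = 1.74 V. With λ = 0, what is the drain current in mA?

V_GS = V_G = 1.69 V, so V_ov = 1.69 − 1.31 = 0.38 V.
k_n = μ_nC_ox · (W/L) = 5.696 mA/V².
Assume saturation: I_D = ½ k_n V_ov² = 0.5 × 5.696 × 0.38² = 0.411 mA, giving V_DS = V_DD − I_D R_D = 1.74 − 0.411 × 6.94 = -1.11 V.
But -1.11 V < V_ov = 0.38 V, so the device is actually in triode.
In triode I_D = k_n[V_ov V_DS − ½ V_DS²] and I_D = (V_DD − V_DS)/R_D. Equating: 19.8 V_DS² − 16.02 V_DS + 1.74 = 0, giving V_DS = 0.129 V (the root below V_ov).
I_D = (1.74 − 0.129) / 6.94 = 0.232 mA.

I_D = 0.232 mA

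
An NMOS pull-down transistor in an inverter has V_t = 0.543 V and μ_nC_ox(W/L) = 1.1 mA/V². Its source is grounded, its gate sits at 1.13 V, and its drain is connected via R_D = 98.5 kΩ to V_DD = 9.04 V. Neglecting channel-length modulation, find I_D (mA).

I_D = 0.0901 mA

V_GS = V_G = 1.13 V, so V_ov = 1.13 − 0.543 = 0.587 V.
Assume saturation: I_D = ½ k_n V_ov² = 0.5 × 1.1 × 0.587² = 0.19 mA, giving V_DS = V_DD − I_D R_D = 9.04 − 0.19 × 98.5 = -9.63 V.
But -9.63 V < V_ov = 0.587 V, so the device is actually in triode.
In triode I_D = k_n[V_ov V_DS − ½ V_DS²] and I_D = (V_DD − V_DS)/R_D. Equating: 54.2 V_DS² − 64.6 V_DS + 9.04 = 0, giving V_DS = 0.162 V (the root below V_ov).
I_D = (9.04 − 0.162) / 98.5 = 0.0901 mA.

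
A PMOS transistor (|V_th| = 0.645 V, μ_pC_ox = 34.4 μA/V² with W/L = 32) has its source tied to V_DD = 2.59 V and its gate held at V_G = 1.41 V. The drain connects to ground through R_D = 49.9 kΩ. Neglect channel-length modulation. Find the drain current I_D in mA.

V_SG = V_DD − V_G = 2.59 − 1.41 = 1.18 V, so V_ov = 1.18 − 0.645 = 0.535 V.
k_p = μ_pC_ox · (W/L) = 1.101 mA/V².
Assume saturation: I_D = ½ k_p V_ov² = 0.5 × 1.101 × 0.535² = 0.158 mA, giving V_SD = V_DD − I_D R_D = 2.59 − 0.158 × 49.9 = -5.27 V.
But -5.27 V < V_ov = 0.535 V, so the device is actually in triode.
In triode I_D = k_p[V_ov V_SD − ½ V_SD²] and I_D = (V_DD − V_SD)/R_D. Equating: 27.5 V_SD² − 30.39 V_SD + 2.59 = 0, giving V_SD = 0.0931 V (the root below V_ov).
I_D = (2.59 − 0.0931) / 49.9 = 0.05 mA.

I_D = 0.0500 mA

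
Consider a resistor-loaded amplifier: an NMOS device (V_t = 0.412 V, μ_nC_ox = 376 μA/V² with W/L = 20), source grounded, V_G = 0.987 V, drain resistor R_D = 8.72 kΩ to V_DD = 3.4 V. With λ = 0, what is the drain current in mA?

I_D = 0.379 mA

V_GS = V_G = 0.987 V, so V_ov = 0.987 − 0.412 = 0.575 V.
k_n = μ_nC_ox · (W/L) = 7.52 mA/V².
Assume saturation: I_D = ½ k_n V_ov² = 0.5 × 7.52 × 0.575² = 1.24 mA, giving V_DS = V_DD − I_D R_D = 3.4 − 1.24 × 8.72 = -7.44 V.
But -7.44 V < V_ov = 0.575 V, so the device is actually in triode.
In triode I_D = k_n[V_ov V_DS − ½ V_DS²] and I_D = (V_DD − V_DS)/R_D. Equating: 32.8 V_DS² − 38.71 V_DS + 3.4 = 0, giving V_DS = 0.0956 V (the root below V_ov).
I_D = (3.4 − 0.0956) / 8.72 = 0.379 mA.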